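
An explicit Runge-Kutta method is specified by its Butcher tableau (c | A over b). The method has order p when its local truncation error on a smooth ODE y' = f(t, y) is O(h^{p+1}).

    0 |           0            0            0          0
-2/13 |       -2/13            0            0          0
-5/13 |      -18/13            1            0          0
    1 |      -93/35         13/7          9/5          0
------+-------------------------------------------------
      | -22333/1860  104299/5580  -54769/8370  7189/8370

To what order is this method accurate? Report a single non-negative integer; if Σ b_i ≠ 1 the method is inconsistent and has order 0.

3

b = (-22333/1860, 104299/5580, -54769/8370, 7189/8370)
c = (0, -2/13, -5/13, 1)
Ac = (0, 0, -2/13, -89/91)
Σ b_i: (-22333/1860)·1 + 104299/5580·1 + (-54769/8370)·1 + 7189/8370·1 = 1 ✓
b·c: 104299/5580·(-2/13) + (-54769/8370)·(-5/13) + 7189/8370·1 = 1/2 ✓
b·c²: 104299/5580·4/169 + (-54769/8370)·25/169 + 7189/8370·1 = 1/3 ✓
b·Ac: (-54769/8370)·(-2/13) + 7189/8370·(-89/91) = 1/6 ✓
b·c³: 104299/5580·(-8/2197) + (-54769/8370)·(-125/2197) + 7189/8370·1 = 18281/15717 ≠ 1/4 ⇒ order 3.
b·(c∘Ac): (-54769/8370)·10/169 + 7189/8370·(-89/91) = -14837/12090 ≠ 1/8
b·Ac²: (-54769/8370)·4/169 + 7189/8370·367/1183 = 1349/12090 ≠ 1/12
b·A²c: 7189/8370·(-18/65) = -553/2325 ≠ 1/24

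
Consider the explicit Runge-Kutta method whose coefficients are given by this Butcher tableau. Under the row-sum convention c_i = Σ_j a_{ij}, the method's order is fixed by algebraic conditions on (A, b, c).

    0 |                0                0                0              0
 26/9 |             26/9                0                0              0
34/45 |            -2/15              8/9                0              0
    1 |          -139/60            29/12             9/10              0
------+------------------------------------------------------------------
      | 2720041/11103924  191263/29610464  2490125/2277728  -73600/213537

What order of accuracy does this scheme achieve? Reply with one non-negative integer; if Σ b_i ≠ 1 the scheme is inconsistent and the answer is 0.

b = (2720041/11103924, 191263/29610464, 2490125/2277728, -73600/213537)
c = (0, 26/9, 34/45, 1)
Ac = (0, 0, 208/81, 10343/1350)
Σ b_i: 2720041/11103924·1 + 191263/29610464·1 + 2490125/2277728·1 + (-73600/213537)·1 = 1 ✓
b·c: 191263/29610464·26/9 + 2490125/2277728·34/45 + (-73600/213537)·1 = 1/2 ✓
b·c²: 191263/29610464·676/81 + 2490125/2277728·1156/2025 + (-73600/213537)·1 = 1/3 ✓
b·Ac: 2490125/2277728·208/81 + (-73600/213537)·10343/1350 = 1/6 ✓
b·c³: 191263/29610464·17576/729 + 2490125/2277728·39304/91125 + (-73600/213537)·1 = 287530/1017441 ≠ 1/4 ⇒ order 3.
b·(c∘Ac): 2490125/2277728·7072/3645 + (-73600/213537)·10343/1350 = -26960539/51889491 ≠ 1/8
b·Ac²: 2490125/2277728·5408/729 + (-73600/213537)·628231/30375 = 554779/565245 ≠ 1/12
b·A²c: (-73600/213537)·104/45 = -1530880/1921833 ≠ 1/24

3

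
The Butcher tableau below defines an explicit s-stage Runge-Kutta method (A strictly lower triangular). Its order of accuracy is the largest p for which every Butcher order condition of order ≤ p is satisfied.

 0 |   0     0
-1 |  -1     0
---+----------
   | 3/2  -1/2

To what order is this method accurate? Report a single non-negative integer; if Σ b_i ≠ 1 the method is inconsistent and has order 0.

b = (3/2, -1/2)
c = (0, -1)
Σ b_i: 3/2·1 + (-1/2)·1 = 1 ✓
b·c: (-1/2)·(-1) = 1/2 ✓; 2 stages ⇒ order 2.

2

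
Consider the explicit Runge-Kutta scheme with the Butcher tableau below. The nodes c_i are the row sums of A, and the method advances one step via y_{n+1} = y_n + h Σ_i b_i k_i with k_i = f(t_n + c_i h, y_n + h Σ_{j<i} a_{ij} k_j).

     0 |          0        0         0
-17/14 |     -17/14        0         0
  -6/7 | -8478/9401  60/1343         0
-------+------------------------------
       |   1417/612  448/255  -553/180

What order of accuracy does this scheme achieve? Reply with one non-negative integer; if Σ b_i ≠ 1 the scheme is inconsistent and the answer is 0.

b = (1417/612, 448/255, -553/180)
c = (0, -17/14, -6/7)
Ac = (0, 0, -30/553)
Σ b_i: 1417/612·1 + 448/255·1 + (-553/180)·1 = 1 ✓
b·c: 448/255·(-17/14) + (-553/180)·(-6/7) = 1/2 ✓
b·c²: 448/255·289/196 + (-553/180)·36/49 = 1/3 ✓
b·Ac: (-553/180)·(-30/553) = 1/6 ✓; 3 stages ⇒ order 3.

3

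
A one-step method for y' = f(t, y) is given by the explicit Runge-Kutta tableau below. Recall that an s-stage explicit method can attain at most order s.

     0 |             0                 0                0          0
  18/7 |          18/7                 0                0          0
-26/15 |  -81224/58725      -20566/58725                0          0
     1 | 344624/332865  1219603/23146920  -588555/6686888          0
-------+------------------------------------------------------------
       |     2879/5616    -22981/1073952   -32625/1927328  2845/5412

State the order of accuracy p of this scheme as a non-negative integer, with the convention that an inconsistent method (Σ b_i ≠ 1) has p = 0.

b = (2879/5616, -22981/1073952, -32625/1927328, 2845/5412)
c = (0, 18/7, -26/15, 1)
Ac = (0, 0, -5876/6525, 1639/5690)
Σ b_i: 2879/5616·1 + (-22981/1073952)·1 + (-32625/1927328)·1 + 2845/5412·1 = 1 ✓
b·c: (-22981/1073952)·18/7 + (-32625/1927328)·(-26/15) + 2845/5412·1 = 1/2 ✓
b·c²: (-22981/1073952)·324/49 + (-32625/1927328)·676/225 + 2845/5412·1 = 1/3 ✓
b·Ac: (-32625/1927328)·(-5876/6525) + 2845/5412·1639/5690 = 1/6 ✓
b·c³: (-22981/1073952)·5832/343 + (-32625/1927328)·(-17576/3375) + 2845/5412·1 = 1/4 ✓
b·(c∘Ac): (-32625/1927328)·152776/97875 + 2845/5412·1639/5690 = 1/8 ✓
b·Ac²: (-32625/1927328)·(-11752/5075) + 2845/5412·1672/19915 = 1/12 ✓
b·A²c: 2845/5412·451/5690 = 1/24 ✓; 4 stages ⇒ order 4.

4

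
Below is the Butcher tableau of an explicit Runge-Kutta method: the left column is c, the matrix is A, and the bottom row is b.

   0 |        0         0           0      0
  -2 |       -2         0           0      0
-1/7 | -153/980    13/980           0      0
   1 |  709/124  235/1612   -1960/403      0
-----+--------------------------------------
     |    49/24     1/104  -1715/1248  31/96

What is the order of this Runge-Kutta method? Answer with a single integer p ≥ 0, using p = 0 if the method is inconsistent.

4

b = (49/24, 1/104, -1715/1248, 31/96)
c = (0, -2, -1/7, 1)
Ac = (0, 0, -13/490, 25/62)
Σ b_i: 49/24·1 + 1/104·1 + (-1715/1248)·1 + 31/96·1 = 1 ✓
b·c: 1/104·(-2) + (-1715/1248)·(-1/7) + 31/96·1 = 1/2 ✓
b·c²: 1/104·4 + (-1715/1248)·1/49 + 31/96·1 = 1/3 ✓
b·Ac: (-1715/1248)·(-13/490) + 31/96·25/62 = 1/6 ✓
b·c³: 1/104·(-8) + (-1715/1248)·(-1/343) + 31/96·1 = 1/4 ✓
b·(c∘Ac): (-1715/1248)·13/3430 + 31/96·25/62 = 1/8 ✓
b·Ac²: (-1715/1248)·13/245 + 31/96·15/31 = 1/12 ✓
b·A²c: 31/96·4/31 = 1/24 ✓; 4 stages ⇒ order 4.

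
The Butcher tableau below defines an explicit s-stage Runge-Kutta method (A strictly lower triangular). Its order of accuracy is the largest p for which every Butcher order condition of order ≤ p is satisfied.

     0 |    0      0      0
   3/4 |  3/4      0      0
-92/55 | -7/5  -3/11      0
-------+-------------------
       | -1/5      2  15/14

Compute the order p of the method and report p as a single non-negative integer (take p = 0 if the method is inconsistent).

0

b = (-1/5, 2, 15/14)
c = (0, 3/4, -92/55)
Ac = (0, 0, -9/44)
Σ b_i: (-1/5)·1 + 2·1 + 15/14·1 = 201/70 ≠ 1 ⇒ order 0.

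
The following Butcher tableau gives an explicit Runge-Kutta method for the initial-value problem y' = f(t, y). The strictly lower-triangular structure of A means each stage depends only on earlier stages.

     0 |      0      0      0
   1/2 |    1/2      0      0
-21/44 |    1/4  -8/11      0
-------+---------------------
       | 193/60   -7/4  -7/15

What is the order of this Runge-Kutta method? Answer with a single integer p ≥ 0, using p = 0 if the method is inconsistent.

1

b = (193/60, -7/4, -7/15)
c = (0, 1/2, -21/44)
Ac = (0, 0, -4/11)
Σ b_i: 193/60·1 + (-7/4)·1 + (-7/15)·1 = 1 ✓
b·c: (-7/4)·1/2 + (-7/15)·(-21/44) = -287/440 ≠ 1/2 ⇒ order 1.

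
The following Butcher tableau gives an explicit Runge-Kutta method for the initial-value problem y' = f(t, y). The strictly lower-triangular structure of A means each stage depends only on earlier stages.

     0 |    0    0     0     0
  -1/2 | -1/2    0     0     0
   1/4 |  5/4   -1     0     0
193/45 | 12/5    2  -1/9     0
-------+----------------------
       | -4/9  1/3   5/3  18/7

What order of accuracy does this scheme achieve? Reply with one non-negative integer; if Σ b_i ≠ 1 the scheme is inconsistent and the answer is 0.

b = (-4/9, 1/3, 5/3, 18/7)
c = (0, -1/2, 1/4, 193/45)
Ac = (0, 0, 1/2, -37/36)
Σ b_i: (-4/9)·1 + 1/3·1 + 5/3·1 + 18/7·1 = 260/63 ≠ 1 ⇒ order 0.

0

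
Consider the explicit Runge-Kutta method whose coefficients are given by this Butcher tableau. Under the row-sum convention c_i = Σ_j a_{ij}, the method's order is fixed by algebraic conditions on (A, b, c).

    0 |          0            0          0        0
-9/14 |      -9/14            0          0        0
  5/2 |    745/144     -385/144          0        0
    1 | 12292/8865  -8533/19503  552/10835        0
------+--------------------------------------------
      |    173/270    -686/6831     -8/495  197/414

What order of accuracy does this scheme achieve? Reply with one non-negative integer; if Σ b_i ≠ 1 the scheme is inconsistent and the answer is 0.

b = (173/270, -686/6831, -8/495, 197/414)
c = (0, -9/14, 5/2, 1)
Ac = (0, 0, 55/32, 161/394)
Σ b_i: 173/270·1 + (-686/6831)·1 + (-8/495)·1 + 197/414·1 = 1 ✓
b·c: (-686/6831)·(-9/14) + (-8/495)·5/2 + 197/414·1 = 1/2 ✓
b·c²: (-686/6831)·81/196 + (-8/495)·25/4 + 197/414·1 = 1/3 ✓
b·Ac: (-8/495)·55/32 + 197/414·161/394 = 1/6 ✓
b·c³: (-686/6831)·(-729/2744) + (-8/495)·125/8 + 197/414·1 = 1/4 ✓
b·(c∘Ac): (-8/495)·275/64 + 197/414·161/394 = 1/8 ✓
b·Ac²: (-8/495)·(-495/448) + 197/414·759/5516 = 1/12 ✓
b·A²c: 197/414·69/788 = 1/24 ✓; 4 stages ⇒ order 4.

4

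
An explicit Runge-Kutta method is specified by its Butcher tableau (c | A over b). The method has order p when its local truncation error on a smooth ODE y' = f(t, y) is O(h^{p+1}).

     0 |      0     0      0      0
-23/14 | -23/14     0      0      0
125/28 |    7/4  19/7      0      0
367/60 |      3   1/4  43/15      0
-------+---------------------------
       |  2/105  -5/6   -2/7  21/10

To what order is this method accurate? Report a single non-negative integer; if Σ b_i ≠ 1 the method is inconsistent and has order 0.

1

b = (2/105, -5/6, -2/7, 21/10)
c = (0, -23/14, 125/28, 367/60)
Ac = (0, 0, -437/98, 2081/168)
Σ b_i: 2/105·1 + (-5/6)·1 + (-2/7)·1 + 21/10·1 = 1 ✓
b·c: (-5/6)·(-23/14) + (-2/7)·125/28 + 21/10·367/60 = 380393/29400 ≠ 1/2 ⇒ order 1.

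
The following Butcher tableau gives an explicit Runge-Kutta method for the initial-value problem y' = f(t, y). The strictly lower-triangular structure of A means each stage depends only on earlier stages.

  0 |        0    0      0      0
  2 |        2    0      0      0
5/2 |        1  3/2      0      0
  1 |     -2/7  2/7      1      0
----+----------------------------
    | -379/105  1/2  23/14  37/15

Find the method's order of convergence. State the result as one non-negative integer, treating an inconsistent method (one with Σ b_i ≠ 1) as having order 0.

1

b = (-379/105, 1/2, 23/14, 37/15)
c = (0, 2, 5/2, 1)
Ac = (0, 0, 3, 43/14)
Σ b_i: (-379/105)·1 + 1/2·1 + 23/14·1 + 37/15·1 = 1 ✓
b·c: 1/2·2 + 23/14·5/2 + 37/15·1 = 3181/420 ≠ 1/2 ⇒ order 1.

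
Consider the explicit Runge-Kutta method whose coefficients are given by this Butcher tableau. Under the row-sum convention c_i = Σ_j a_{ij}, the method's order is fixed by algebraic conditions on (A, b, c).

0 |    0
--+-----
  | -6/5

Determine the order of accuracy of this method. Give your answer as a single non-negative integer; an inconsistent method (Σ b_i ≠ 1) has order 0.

0

b = (-6/5)
c = (0)
Σ b_i: (-6/5)·1 = -6/5 ≠ 1 ⇒ order 0.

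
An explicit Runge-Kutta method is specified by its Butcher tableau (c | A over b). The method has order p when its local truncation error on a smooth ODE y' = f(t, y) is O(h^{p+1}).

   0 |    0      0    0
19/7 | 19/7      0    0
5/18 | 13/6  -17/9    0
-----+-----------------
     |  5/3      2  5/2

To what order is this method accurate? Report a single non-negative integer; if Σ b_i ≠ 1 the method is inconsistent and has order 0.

0

b = (5/3, 2, 5/2)
c = (0, 19/7, 5/18)
Ac = (0, 0, -323/63)
Σ b_i: 5/3·1 + 2·1 + 5/2·1 = 37/6 ≠ 1 ⇒ order 0.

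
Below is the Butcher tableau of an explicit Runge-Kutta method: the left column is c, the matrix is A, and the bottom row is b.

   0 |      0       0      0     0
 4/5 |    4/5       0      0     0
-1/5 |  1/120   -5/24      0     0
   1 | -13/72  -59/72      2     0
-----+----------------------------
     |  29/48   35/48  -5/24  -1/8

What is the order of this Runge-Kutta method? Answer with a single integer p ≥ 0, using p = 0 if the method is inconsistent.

b = (29/48, 35/48, -5/24, -1/8)
c = (0, 4/5, -1/5, 1)
Ac = (0, 0, -1/6, -19/18)
Σ b_i: 29/48·1 + 35/48·1 + (-5/24)·1 + (-1/8)·1 = 1 ✓
b·c: 35/48·4/5 + (-5/24)·(-1/5) + (-1/8)·1 = 1/2 ✓
b·c²: 35/48·16/25 + (-5/24)·1/25 + (-1/8)·1 = 1/3 ✓
b·Ac: (-5/24)·(-1/6) + (-1/8)·(-19/18) = 1/6 ✓
b·c³: 35/48·64/125 + (-5/24)·(-1/125) + (-1/8)·1 = 1/4 ✓
b·(c∘Ac): (-5/24)·1/30 + (-1/8)·(-19/18) = 1/8 ✓
b·Ac²: (-5/24)·(-2/15) + (-1/8)·(-4/9) = 1/12 ✓
b·A²c: (-1/8)·(-1/3) = 1/24 ✓; 4 stages ⇒ order 4.

4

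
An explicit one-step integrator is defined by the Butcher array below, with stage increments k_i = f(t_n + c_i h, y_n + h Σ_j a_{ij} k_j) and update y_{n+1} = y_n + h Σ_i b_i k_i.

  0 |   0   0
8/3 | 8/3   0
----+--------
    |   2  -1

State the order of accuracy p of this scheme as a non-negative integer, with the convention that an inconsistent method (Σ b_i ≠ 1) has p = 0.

1

b = (2, -1)
c = (0, 8/3)
Σ b_i: 2·1 + (-1)·1 = 1 ✓
b·c: (-1)·8/3 = -8/3 ≠ 1/2 ⇒ order 1.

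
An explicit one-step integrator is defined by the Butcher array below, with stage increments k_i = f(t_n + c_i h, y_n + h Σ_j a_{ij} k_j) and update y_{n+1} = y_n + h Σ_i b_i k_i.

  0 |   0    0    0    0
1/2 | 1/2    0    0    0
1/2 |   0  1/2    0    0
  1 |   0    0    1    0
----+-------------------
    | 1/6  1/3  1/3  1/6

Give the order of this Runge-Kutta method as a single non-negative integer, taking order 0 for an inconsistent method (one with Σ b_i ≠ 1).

4

b = (1/6, 1/3, 1/3, 1/6)
c = (0, 1/2, 1/2, 1)
Ac = (0, 0, 1/4, 1/2)
Σ b_i: 1/6·1 + 1/3·1 + 1/3·1 + 1/6·1 = 1 ✓
b·c: 1/3·1/2 + 1/3·1/2 + 1/6·1 = 1/2 ✓
b·c²: 1/3·1/4 + 1/3·1/4 + 1/6·1 = 1/3 ✓
b·Ac: 1/3·1/4 + 1/6·1/2 = 1/6 ✓
b·c³: 1/3·1/8 + 1/3·1/8 + 1/6·1 = 1/4 ✓
b·(c∘Ac): 1/3·1/8 + 1/6·1/2 = 1/8 ✓
b·Ac²: 1/3·1/8 + 1/6·1/4 = 1/12 ✓
b·A²c: 1/6·1/4 = 1/24 ✓; 4 stages ⇒ order 4.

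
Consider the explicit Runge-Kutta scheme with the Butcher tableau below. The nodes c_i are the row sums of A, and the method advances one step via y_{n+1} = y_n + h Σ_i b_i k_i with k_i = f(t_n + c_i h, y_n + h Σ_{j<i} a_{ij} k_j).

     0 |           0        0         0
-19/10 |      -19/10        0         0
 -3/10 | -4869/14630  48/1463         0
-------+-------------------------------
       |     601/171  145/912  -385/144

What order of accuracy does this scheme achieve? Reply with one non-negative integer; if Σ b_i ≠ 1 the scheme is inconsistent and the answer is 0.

b = (601/171, 145/912, -385/144)
c = (0, -19/10, -3/10)
Ac = (0, 0, -24/385)
Σ b_i: 601/171·1 + 145/912·1 + (-385/144)·1 = 1 ✓
b·c: 145/912·(-19/10) + (-385/144)·(-3/10) = 1/2 ✓
b·c²: 145/912·361/100 + (-385/144)·9/100 = 1/3 ✓
b·Ac: (-385/144)·(-24/385) = 1/6 ✓; 3 stages ⇒ order 3.

3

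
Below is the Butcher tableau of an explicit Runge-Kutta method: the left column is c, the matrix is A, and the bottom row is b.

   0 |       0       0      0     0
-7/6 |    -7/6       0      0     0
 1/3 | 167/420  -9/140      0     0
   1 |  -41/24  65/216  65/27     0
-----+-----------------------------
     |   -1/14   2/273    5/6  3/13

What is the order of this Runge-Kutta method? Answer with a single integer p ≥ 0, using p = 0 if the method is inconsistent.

4

b = (-1/14, 2/273, 5/6, 3/13)
c = (0, -7/6, 1/3, 1)
Ac = (0, 0, 3/40, 65/144)
Σ b_i: (-1/14)·1 + 2/273·1 + 5/6·1 + 3/13·1 = 1 ✓
b·c: 2/273·(-7/6) + 5/6·1/3 + 3/13·1 = 1/2 ✓
b·c²: 2/273·49/36 + 5/6·1/9 + 3/13·1 = 1/3 ✓
b·Ac: 5/6·3/40 + 3/13·65/144 = 1/6 ✓
b·c³: 2/273·(-343/216) + 5/6·1/27 + 3/13·1 = 1/4 ✓
b·(c∘Ac): 5/6·1/40 + 3/13·65/144 = 1/8 ✓
b·Ac²: 5/6·(-7/80) + 3/13·65/96 = 1/12 ✓
b·A²c: 3/13·13/72 = 1/24 ✓; 4 stages ⇒ order 4.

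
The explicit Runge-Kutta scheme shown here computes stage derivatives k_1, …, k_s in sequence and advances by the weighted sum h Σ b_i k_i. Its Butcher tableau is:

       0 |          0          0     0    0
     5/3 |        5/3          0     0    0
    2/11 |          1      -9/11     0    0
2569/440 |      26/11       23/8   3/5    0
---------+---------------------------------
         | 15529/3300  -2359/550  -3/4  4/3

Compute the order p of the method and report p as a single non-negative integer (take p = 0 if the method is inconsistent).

b = (15529/3300, -2359/550, -3/4, 4/3)
c = (0, 5/3, 2/11, 2569/440)
Ac = (0, 0, -15/11, 6469/1320)
Σ b_i: 15529/3300·1 + (-2359/550)·1 + (-3/4)·1 + 4/3·1 = 1 ✓
b·c: (-2359/550)·5/3 + (-3/4)·2/11 + 4/3·2569/440 = 1/2 ✓
b·c²: (-2359/550)·25/9 + (-3/4)·4/121 + 4/3·6599761/193600 = 1327153/39600 ≠ 1/3 ⇒ order 2.
b·Ac: (-3/4)·(-15/11) + 4/3·6469/1320 = 14963/1980 ≠ 1/6

2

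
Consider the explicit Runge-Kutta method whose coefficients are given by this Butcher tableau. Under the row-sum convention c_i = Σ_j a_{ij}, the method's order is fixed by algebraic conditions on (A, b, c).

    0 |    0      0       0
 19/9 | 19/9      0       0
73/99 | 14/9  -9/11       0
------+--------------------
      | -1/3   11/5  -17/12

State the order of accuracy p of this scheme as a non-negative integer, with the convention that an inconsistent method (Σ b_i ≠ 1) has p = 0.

0

b = (-1/3, 11/5, -17/12)
c = (0, 19/9, 73/99)
Ac = (0, 0, -19/11)
Σ b_i: (-1/3)·1 + 11/5·1 + (-17/12)·1 = 9/20 ≠ 1 ⇒ order 0.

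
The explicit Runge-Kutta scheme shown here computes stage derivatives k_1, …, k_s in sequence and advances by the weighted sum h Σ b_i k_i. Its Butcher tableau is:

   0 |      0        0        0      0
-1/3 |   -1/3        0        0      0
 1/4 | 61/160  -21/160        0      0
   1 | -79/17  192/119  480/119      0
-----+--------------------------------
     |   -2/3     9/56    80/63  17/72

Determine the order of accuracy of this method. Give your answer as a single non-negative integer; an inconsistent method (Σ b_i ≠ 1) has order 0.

b = (-2/3, 9/56, 80/63, 17/72)
c = (0, -1/3, 1/4, 1)
Ac = (0, 0, 7/160, 8/17)
Σ b_i: (-2/3)·1 + 9/56·1 + 80/63·1 + 17/72·1 = 1 ✓
b·c: 9/56·(-1/3) + 80/63·1/4 + 17/72·1 = 1/2 ✓
b·c²: 9/56·1/9 + 80/63·1/16 + 17/72·1 = 1/3 ✓
b·Ac: 80/63·7/160 + 17/72·8/17 = 1/6 ✓
b·c³: 9/56·(-1/27) + 80/63·1/64 + 17/72·1 = 1/4 ✓
b·(c∘Ac): 80/63·7/640 + 17/72·8/17 = 1/8 ✓
b·Ac²: 80/63·(-7/480) + 17/72·22/51 = 1/12 ✓
b·A²c: 17/72·3/17 = 1/24 ✓; 4 stages ⇒ order 4.

4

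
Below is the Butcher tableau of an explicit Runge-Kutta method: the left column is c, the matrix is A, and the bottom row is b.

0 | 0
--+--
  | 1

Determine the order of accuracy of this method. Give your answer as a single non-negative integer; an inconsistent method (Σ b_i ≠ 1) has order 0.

b = (1)
c = (0)
Σ b_i: 1·1 = 1 ✓; 1 stage ⇒ order 1.

1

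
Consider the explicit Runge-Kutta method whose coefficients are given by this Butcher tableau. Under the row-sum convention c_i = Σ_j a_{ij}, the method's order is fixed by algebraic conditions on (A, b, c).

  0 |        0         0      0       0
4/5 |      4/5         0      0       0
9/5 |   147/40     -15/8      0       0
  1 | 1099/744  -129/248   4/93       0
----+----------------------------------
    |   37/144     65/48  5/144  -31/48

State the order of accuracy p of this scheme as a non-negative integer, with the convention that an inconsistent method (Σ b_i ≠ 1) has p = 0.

b = (37/144, 65/48, 5/144, -31/48)
c = (0, 4/5, 9/5, 1)
Ac = (0, 0, -3/2, -21/62)
Σ b_i: 37/144·1 + 65/48·1 + 5/144·1 + (-31/48)·1 = 1 ✓
b·c: 65/48·4/5 + 5/144·9/5 + (-31/48)·1 = 1/2 ✓
b·c²: 65/48·16/25 + 5/144·81/25 + (-31/48)·1 = 1/3 ✓
b·Ac: 5/144·(-3/2) + (-31/48)·(-21/62) = 1/6 ✓
b·c³: 65/48·64/125 + 5/144·729/125 + (-31/48)·1 = 1/4 ✓
b·(c∘Ac): 5/144·(-27/10) + (-31/48)·(-21/62) = 1/8 ✓
b·Ac²: 5/144·(-6/5) + (-31/48)·(-6/31) = 1/12 ✓
b·A²c: (-31/48)·(-2/31) = 1/24 ✓; 4 stages ⇒ order 4.

4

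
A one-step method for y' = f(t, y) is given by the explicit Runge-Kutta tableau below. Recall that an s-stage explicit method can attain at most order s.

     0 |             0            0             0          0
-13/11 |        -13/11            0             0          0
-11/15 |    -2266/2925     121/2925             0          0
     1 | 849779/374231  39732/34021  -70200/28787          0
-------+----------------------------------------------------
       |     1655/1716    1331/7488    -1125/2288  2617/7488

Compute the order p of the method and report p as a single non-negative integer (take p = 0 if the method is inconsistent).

b = (1655/1716, 1331/7488, -1125/2288, 2617/7488)
c = (0, -13/11, -11/15, 1)
Ac = (0, 0, -11/225, 1068/2617)
Σ b_i: 1655/1716·1 + 1331/7488·1 + (-1125/2288)·1 + 2617/7488·1 = 1 ✓
b·c: 1331/7488·(-13/11) + (-1125/2288)·(-11/15) + 2617/7488·1 = 1/2 ✓
b·c²: 1331/7488·169/121 + (-1125/2288)·121/225 + 2617/7488·1 = 1/3 ✓
b·Ac: (-1125/2288)·(-11/225) + 2617/7488·1068/2617 = 1/6 ✓
b·c³: 1331/7488·(-2197/1331) + (-1125/2288)·(-1331/3375) + 2617/7488·1 = 1/4 ✓
b·(c∘Ac): (-1125/2288)·121/3375 + 2617/7488·1068/2617 = 1/8 ✓
b·Ac²: (-1125/2288)·13/225 + 2617/7488·9204/28787 = 1/12 ✓
b·A²c: 2617/7488·312/2617 = 1/24 ✓; 4 stages ⇒ order 4.

4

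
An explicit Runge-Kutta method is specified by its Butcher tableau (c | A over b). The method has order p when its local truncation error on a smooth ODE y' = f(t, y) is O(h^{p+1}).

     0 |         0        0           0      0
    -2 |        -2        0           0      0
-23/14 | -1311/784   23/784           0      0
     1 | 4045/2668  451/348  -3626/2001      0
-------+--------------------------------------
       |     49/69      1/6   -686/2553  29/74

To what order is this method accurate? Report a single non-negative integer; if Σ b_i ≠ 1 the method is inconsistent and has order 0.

b = (49/69, 1/6, -686/2553, 29/74)
c = (0, -2, -23/14, 1)
Ac = (0, 0, -23/392, 67/174)
Σ b_i: 49/69·1 + 1/6·1 + (-686/2553)·1 + 29/74·1 = 1 ✓
b·c: 1/6·(-2) + (-686/2553)·(-23/14) + 29/74·1 = 1/2 ✓
b·c²: 1/6·4 + (-686/2553)·529/196 + 29/74·1 = 1/3 ✓
b·Ac: (-686/2553)·(-23/392) + 29/74·67/174 = 1/6 ✓
b·c³: 1/6·(-8) + (-686/2553)·(-12167/2744) + 29/74·1 = 1/4 ✓
b·(c∘Ac): (-686/2553)·529/5488 + 29/74·67/174 = 1/8 ✓
b·Ac²: (-686/2553)·23/196 + 29/74·17/58 = 1/12 ✓
b·A²c: 29/74·37/348 = 1/24 ✓; 4 stages ⇒ order 4.

4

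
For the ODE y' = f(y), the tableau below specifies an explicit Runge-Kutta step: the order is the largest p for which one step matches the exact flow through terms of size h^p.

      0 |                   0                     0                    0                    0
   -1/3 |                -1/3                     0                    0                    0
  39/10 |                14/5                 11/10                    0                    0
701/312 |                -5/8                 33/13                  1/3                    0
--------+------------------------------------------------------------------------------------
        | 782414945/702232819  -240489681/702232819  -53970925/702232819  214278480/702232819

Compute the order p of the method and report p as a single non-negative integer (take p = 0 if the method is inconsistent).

b = (782414945/702232819, -240489681/702232819, -53970925/702232819, 214278480/702232819)
c = (0, -1/3, 39/10, 701/312)
Ac = (0, 0, -11/30, 59/130)
Σ b_i: 782414945/702232819·1 + (-240489681/702232819)·1 + (-53970925/702232819)·1 + 214278480/702232819·1 = 1 ✓
b·c: (-240489681/702232819)·(-1/3) + (-53970925/702232819)·39/10 + 214278480/702232819·701/312 = 1/2 ✓
b·c²: (-240489681/702232819)·1/9 + (-53970925/702232819)·1521/100 + 214278480/702232819·491401/97344 = 1/3 ✓
b·Ac: (-53970925/702232819)·(-11/30) + 214278480/702232819·59/130 = 1/6 ✓
b·c³: (-240489681/702232819)·(-1/27) + (-53970925/702232819)·59319/1000 + 214278480/702232819·344472101/30371328 = -14269212085669/13145798371680 ≠ 1/4 ⇒ order 3.
b·(c∘Ac): (-53970925/702232819)·(-143/100) + 214278480/702232819·41359/40560 = 1182712079/2808931276 ≠ 1/8
b·Ac²: (-53970925/702232819)·11/90 + 214278480/702232819·20873/3900 = 102620967049/63200953710 ≠ 1/12
b·A²c: 214278480/702232819·(-11/90) = -26189592/702232819 ≠ 1/24

3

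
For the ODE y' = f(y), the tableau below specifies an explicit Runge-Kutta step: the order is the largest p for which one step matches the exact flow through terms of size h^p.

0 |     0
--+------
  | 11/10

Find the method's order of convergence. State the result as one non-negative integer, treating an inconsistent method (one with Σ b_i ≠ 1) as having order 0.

b = (11/10)
c = (0)
Σ b_i: 11/10·1 = 11/10 ≠ 1 ⇒ order 0.

0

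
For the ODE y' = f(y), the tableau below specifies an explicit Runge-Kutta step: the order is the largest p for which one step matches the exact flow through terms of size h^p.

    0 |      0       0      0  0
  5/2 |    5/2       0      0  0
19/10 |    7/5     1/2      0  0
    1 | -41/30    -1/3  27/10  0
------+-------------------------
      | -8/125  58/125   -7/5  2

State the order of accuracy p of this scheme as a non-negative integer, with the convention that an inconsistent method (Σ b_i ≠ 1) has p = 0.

b = (-8/125, 58/125, -7/5, 2)
c = (0, 5/2, 19/10, 1)
Ac = (0, 0, 5/4, 1289/300)
Σ b_i: (-8/125)·1 + 58/125·1 + (-7/5)·1 + 2·1 = 1 ✓
b·c: 58/125·5/2 + (-7/5)·19/10 + 2·1 = 1/2 ✓
b·c²: 58/125·25/4 + (-7/5)·361/100 + 2·1 = -77/500 ≠ 1/3 ⇒ order 2.
b·Ac: (-7/5)·5/4 + 2·1289/300 = 2053/300 ≠ 1/6

2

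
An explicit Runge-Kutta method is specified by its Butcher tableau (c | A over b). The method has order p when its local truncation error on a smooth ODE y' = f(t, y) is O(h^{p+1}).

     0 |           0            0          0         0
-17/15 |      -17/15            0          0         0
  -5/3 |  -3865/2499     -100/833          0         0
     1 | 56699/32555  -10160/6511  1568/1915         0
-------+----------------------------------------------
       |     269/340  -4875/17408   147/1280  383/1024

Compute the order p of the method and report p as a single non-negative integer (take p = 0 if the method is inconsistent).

4

b = (269/340, -4875/17408, 147/1280, 383/1024)
c = (0, -17/15, -5/3, 1)
Ac = (0, 0, 20/147, 464/1149)
Σ b_i: 269/340·1 + (-4875/17408)·1 + 147/1280·1 + 383/1024·1 = 1 ✓
b·c: (-4875/17408)·(-17/15) + 147/1280·(-5/3) + 383/1024·1 = 1/2 ✓
b·c²: (-4875/17408)·289/225 + 147/1280·25/9 + 383/1024·1 = 1/3 ✓
b·Ac: 147/1280·20/147 + 383/1024·464/1149 = 1/6 ✓
b·c³: (-4875/17408)·(-4913/3375) + 147/1280·(-125/27) + 383/1024·1 = 1/4 ✓
b·(c∘Ac): 147/1280·(-100/441) + 383/1024·464/1149 = 1/8 ✓
b·Ac²: 147/1280·(-68/441) + 383/1024·1552/5745 = 1/12 ✓
b·A²c: 383/1024·128/1149 = 1/24 ✓; 4 stages ⇒ order 4.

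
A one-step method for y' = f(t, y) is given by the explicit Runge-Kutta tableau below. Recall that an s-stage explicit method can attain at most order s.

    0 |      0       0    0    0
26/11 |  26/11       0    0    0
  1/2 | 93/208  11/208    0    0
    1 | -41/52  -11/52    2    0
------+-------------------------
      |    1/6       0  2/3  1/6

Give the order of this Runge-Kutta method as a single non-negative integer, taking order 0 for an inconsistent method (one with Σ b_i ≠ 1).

4

b = (1/6, 0, 2/3, 1/6)
c = (0, 26/11, 1/2, 1)
Ac = (0, 0, 1/8, 1/2)
Σ b_i: 1/6·1 + 2/3·1 + 1/6·1 = 1 ✓
b·c: 2/3·1/2 + 1/6·1 = 1/2 ✓
b·c²: 2/3·1/4 + 1/6·1 = 1/3 ✓
b·Ac: 2/3·1/8 + 1/6·1/2 = 1/6 ✓
b·c³: 2/3·1/8 + 1/6·1 = 1/4 ✓
b·(c∘Ac): 2/3·1/16 + 1/6·1/2 = 1/8 ✓
b·Ac²: 2/3·13/44 + 1/6·(-15/22) = 1/12 ✓
b·A²c: 1/6·1/4 = 1/24 ✓; 4 stages ⇒ order 4.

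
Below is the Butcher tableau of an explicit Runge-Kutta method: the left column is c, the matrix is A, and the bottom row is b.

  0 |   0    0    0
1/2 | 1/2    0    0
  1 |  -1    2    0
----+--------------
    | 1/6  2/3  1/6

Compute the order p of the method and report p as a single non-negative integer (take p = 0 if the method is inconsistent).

3

b = (1/6, 2/3, 1/6)
c = (0, 1/2, 1)
Ac = (0, 0, 1)
Σ b_i: 1/6·1 + 2/3·1 + 1/6·1 = 1 ✓
b·c: 2/3·1/2 + 1/6·1 = 1/2 ✓
b·c²: 2/3·1/4 + 1/6·1 = 1/3 ✓
b·Ac: 1/6·1 = 1/6 ✓; 3 stages ⇒ order 3.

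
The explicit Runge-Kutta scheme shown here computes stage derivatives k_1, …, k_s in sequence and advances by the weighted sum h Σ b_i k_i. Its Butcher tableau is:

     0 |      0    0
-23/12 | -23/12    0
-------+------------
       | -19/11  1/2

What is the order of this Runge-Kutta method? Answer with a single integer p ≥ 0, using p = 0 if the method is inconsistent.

b = (-19/11, 1/2)
c = (0, -23/12)
Σ b_i: (-19/11)·1 + 1/2·1 = -27/22 ≠ 1 ⇒ order 0.

0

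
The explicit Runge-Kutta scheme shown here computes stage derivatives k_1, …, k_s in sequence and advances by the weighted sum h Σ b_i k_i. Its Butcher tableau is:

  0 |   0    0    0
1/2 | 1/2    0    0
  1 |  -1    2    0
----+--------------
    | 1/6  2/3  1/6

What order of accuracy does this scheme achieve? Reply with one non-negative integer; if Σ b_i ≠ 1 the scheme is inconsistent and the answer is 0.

b = (1/6, 2/3, 1/6)
c = (0, 1/2, 1)
Ac = (0, 0, 1)
Σ b_i: 1/6·1 + 2/3·1 + 1/6·1 = 1 ✓
b·c: 2/3·1/2 + 1/6·1 = 1/2 ✓
b·c²: 2/3·1/4 + 1/6·1 = 1/3 ✓
b·Ac: 1/6·1 = 1/6 ✓; 3 stages ⇒ order 3.

3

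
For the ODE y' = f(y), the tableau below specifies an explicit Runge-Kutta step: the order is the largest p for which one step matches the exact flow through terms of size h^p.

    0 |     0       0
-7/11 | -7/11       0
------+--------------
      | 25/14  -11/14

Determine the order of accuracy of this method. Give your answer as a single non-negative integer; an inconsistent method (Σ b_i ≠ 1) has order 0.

b = (25/14, -11/14)
c = (0, -7/11)
Σ b_i: 25/14·1 + (-11/14)·1 = 1 ✓
b·c: (-11/14)·(-7/11) = 1/2 ✓; 2 stages ⇒ order 2.

2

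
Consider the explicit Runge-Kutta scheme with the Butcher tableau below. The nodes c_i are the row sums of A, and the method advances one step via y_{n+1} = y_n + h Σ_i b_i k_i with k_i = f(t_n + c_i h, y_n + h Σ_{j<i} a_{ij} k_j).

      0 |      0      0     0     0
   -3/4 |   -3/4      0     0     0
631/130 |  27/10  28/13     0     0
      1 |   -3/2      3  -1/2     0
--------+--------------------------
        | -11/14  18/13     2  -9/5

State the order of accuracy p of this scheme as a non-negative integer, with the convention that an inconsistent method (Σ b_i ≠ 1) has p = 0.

0

b = (-11/14, 18/13, 2, -9/5)
c = (0, -3/4, 631/130, 1)
Ac = (0, 0, -21/13, -304/65)
Σ b_i: (-11/14)·1 + 18/13·1 + 2·1 + (-9/5)·1 = 727/910 ≠ 1 ⇒ order 0.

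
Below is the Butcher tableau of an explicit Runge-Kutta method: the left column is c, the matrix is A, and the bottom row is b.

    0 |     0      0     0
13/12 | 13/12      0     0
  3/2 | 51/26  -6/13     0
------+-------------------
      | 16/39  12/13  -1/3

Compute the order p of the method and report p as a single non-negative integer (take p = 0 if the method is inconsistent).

b = (16/39, 12/13, -1/3)
c = (0, 13/12, 3/2)
Ac = (0, 0, -1/2)
Σ b_i: 16/39·1 + 12/13·1 + (-1/3)·1 = 1 ✓
b·c: 12/13·13/12 + (-1/3)·3/2 = 1/2 ✓
b·c²: 12/13·169/144 + (-1/3)·9/4 = 1/3 ✓
b·Ac: (-1/3)·(-1/2) = 1/6 ✓; 3 stages ⇒ order 3.

3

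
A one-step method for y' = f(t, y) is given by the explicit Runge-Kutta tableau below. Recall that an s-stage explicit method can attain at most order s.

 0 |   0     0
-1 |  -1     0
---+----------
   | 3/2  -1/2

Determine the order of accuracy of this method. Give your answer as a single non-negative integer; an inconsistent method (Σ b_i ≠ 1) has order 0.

2

b = (3/2, -1/2)
c = (0, -1)
Σ b_i: 3/2·1 + (-1/2)·1 = 1 ✓
b·c: (-1/2)·(-1) = 1/2 ✓; 2 stages ⇒ order 2.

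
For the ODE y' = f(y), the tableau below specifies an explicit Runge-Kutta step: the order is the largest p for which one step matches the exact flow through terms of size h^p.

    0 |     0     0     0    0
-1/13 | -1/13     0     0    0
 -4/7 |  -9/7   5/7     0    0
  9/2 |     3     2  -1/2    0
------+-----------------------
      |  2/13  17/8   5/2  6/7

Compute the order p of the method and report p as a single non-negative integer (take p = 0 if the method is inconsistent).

0

b = (2/13, 17/8, 5/2, 6/7)
c = (0, -1/13, -4/7, 9/2)
Ac = (0, 0, -5/91, 12/91)
Σ b_i: 2/13·1 + 17/8·1 + 5/2·1 + 6/7·1 = 4103/728 ≠ 1 ⇒ order 0.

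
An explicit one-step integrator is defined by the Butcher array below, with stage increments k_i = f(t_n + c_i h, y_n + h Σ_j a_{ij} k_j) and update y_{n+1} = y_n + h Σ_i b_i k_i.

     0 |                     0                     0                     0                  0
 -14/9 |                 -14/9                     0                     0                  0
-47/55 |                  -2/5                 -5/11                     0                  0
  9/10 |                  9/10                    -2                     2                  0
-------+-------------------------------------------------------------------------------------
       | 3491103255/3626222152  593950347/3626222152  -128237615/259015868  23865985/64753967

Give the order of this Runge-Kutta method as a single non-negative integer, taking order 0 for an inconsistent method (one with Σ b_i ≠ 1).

b = (3491103255/3626222152, 593950347/3626222152, -128237615/259015868, 23865985/64753967)
c = (0, -14/9, -47/55, 9/10)
Ac = (0, 0, 70/99, 694/495)
Σ b_i: 3491103255/3626222152·1 + 593950347/3626222152·1 + (-128237615/259015868)·1 + 23865985/64753967·1 = 1 ✓
b·c: 593950347/3626222152·(-14/9) + (-128237615/259015868)·(-47/55) + 23865985/64753967·9/10 = 1/2 ✓
b·c²: 593950347/3626222152·196/81 + (-128237615/259015868)·2209/3025 + 23865985/64753967·81/100 = 1/3 ✓
b·Ac: (-128237615/259015868)·70/99 + 23865985/64753967·694/495 = 1/6 ✓
b·c³: 593950347/3626222152·(-2744/729) + (-128237615/259015868)·(-103823/166375) + 23865985/64753967·729/1000 = -149584288093/3846385639800 ≠ 1/4 ⇒ order 3.
b·(c∘Ac): (-128237615/259015868)·(-658/1089) + 23865985/64753967·347/275 = 4453703717/5827857030 ≠ 1/8
b·Ac²: (-128237615/259015868)·(-980/891) + 23865985/64753967·(-827942/245025) = -67391769953/96159640995 ≠ 1/12
b·A²c: 23865985/64753967·140/99 = 303748900/582785703 ≠ 1/24

3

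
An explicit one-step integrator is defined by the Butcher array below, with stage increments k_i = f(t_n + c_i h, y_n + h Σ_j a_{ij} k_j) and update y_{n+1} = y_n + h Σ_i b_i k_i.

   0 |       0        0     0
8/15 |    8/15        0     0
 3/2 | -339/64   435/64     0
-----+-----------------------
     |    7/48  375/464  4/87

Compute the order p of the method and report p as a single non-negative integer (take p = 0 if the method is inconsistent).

3

b = (7/48, 375/464, 4/87)
c = (0, 8/15, 3/2)
Ac = (0, 0, 29/8)
Σ b_i: 7/48·1 + 375/464·1 + 4/87·1 = 1 ✓
b·c: 375/464·8/15 + 4/87·3/2 = 1/2 ✓
b·c²: 375/464·64/225 + 4/87·9/4 = 1/3 ✓
b·Ac: 4/87·29/8 = 1/6 ✓; 3 stages ⇒ order 3.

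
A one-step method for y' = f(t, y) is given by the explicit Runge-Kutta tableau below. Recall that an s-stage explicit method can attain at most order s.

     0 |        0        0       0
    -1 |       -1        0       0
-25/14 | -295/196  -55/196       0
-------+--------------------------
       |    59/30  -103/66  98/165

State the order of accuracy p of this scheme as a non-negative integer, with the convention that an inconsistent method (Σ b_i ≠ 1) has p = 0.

b = (59/30, -103/66, 98/165)
c = (0, -1, -25/14)
Ac = (0, 0, 55/196)
Σ b_i: 59/30·1 + (-103/66)·1 + 98/165·1 = 1 ✓
b·c: (-103/66)·(-1) + 98/165·(-25/14) = 1/2 ✓
b·c²: (-103/66)·1 + 98/165·625/196 = 1/3 ✓
b·Ac: 98/165·55/196 = 1/6 ✓; 3 stages ⇒ order 3.

3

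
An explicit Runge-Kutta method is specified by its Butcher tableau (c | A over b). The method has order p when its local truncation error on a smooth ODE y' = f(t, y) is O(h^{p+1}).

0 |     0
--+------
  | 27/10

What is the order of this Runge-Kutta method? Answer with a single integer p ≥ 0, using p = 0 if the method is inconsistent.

0

b = (27/10)
c = (0)
Σ b_i: 27/10·1 = 27/10 ≠ 1 ⇒ order 0.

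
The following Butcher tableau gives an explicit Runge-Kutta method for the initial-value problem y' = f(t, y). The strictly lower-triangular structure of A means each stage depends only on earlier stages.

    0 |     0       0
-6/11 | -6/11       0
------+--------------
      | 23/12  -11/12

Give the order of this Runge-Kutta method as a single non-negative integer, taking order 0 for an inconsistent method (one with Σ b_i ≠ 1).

2

b = (23/12, -11/12)
c = (0, -6/11)
Σ b_i: 23/12·1 + (-11/12)·1 = 1 ✓
b·c: (-11/12)·(-6/11) = 1/2 ✓; 2 stages ⇒ order 2.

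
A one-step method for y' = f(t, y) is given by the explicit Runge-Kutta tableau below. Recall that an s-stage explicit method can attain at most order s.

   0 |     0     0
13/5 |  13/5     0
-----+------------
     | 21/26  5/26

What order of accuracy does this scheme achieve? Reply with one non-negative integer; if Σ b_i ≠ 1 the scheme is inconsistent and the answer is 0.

2

b = (21/26, 5/26)
c = (0, 13/5)
Σ b_i: 21/26·1 + 5/26·1 = 1 ✓
b·c: 5/26·13/5 = 1/2 ✓; 2 stages ⇒ order 2.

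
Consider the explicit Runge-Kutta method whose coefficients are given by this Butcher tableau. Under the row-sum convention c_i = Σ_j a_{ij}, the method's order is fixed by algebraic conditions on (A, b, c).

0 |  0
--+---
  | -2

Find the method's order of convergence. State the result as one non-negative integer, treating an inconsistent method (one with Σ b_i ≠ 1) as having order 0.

0

b = (-2)
c = (0)
Σ b_i: (-2)·1 = -2 ≠ 1 ⇒ order 0.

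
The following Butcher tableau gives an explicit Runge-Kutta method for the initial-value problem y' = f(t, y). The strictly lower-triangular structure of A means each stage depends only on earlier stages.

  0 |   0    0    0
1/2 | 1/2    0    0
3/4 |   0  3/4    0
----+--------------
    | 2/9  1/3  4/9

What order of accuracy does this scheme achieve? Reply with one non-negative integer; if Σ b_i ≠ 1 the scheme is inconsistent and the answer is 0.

3

b = (2/9, 1/3, 4/9)
c = (0, 1/2, 3/4)
Ac = (0, 0, 3/8)
Σ b_i: 2/9·1 + 1/3·1 + 4/9·1 = 1 ✓
b·c: 1/3·1/2 + 4/9·3/4 = 1/2 ✓
b·c²: 1/3·1/4 + 4/9·9/16 = 1/3 ✓
b·Ac: 4/9·3/8 = 1/6 ✓; 3 stages ⇒ order 3.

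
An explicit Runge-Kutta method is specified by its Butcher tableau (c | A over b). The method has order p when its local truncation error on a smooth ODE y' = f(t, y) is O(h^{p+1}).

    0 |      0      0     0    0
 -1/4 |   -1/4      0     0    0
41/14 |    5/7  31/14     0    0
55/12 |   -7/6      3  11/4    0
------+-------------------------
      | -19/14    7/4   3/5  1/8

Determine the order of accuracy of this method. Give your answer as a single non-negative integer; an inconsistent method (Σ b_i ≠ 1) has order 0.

b = (-19/14, 7/4, 3/5, 1/8)
c = (0, -1/4, 41/14, 55/12)
Ac = (0, 0, -31/56, 409/56)
Σ b_i: (-19/14)·1 + 7/4·1 + 3/5·1 + 1/8·1 = 313/280 ≠ 1 ⇒ order 0.

0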